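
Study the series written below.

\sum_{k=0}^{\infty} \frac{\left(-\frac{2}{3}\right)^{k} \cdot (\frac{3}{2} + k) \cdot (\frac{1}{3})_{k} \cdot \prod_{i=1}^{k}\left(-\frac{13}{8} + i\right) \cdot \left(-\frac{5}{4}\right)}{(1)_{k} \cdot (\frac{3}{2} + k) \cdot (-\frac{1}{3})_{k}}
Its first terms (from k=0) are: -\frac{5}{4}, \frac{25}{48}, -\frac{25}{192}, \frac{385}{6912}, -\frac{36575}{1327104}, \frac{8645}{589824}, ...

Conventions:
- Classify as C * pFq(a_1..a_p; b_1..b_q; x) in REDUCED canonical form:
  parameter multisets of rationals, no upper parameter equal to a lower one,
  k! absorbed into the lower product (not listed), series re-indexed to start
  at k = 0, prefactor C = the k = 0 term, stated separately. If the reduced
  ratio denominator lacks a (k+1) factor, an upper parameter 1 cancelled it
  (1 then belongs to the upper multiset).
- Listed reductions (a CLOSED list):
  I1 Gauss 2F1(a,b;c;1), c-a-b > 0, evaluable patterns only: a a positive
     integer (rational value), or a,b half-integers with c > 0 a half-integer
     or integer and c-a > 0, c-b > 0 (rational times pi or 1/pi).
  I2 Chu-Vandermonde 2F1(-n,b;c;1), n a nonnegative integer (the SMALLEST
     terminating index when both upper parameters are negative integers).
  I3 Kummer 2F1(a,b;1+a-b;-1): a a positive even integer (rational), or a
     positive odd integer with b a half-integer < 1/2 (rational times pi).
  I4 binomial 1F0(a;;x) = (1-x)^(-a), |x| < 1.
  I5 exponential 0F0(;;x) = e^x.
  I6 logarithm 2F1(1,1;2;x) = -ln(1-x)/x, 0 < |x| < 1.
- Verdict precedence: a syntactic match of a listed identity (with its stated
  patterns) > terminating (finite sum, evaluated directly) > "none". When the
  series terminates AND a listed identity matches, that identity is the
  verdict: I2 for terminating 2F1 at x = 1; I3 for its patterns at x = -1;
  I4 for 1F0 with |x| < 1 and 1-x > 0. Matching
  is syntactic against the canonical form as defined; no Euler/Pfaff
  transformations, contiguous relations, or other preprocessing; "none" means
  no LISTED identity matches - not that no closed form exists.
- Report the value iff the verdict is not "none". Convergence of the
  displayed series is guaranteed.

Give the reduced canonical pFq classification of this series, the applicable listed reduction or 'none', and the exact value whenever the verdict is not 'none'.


Structural cue: t_0 = -\frac{5}{4} here, and the running product (C = -5/4, x = -2/3) telescopes to a rising factorial.
Ratio: r(k) = -\frac{2}{3} * (k-\frac{5}{8}) (k+\frac{1}{3}) / [(k-\frac{1}{3}) (k+1)] - rational; roots negated = parameters, x = -\frac{2}{3}, C = -\frac{5}{4}.

This is -\frac{5}{4} * 2F1(-\frac{5}{8}, \frac{1}{3}; -\frac{1}{3}; -\frac{2}{3}) in reduced canonical form. Verdict: none - at argument -\frac{2}{3} the multisets {-\frac{5}{8}, \frac{1}{3}} ; {-\frac{1}{3}} match no listed identity.


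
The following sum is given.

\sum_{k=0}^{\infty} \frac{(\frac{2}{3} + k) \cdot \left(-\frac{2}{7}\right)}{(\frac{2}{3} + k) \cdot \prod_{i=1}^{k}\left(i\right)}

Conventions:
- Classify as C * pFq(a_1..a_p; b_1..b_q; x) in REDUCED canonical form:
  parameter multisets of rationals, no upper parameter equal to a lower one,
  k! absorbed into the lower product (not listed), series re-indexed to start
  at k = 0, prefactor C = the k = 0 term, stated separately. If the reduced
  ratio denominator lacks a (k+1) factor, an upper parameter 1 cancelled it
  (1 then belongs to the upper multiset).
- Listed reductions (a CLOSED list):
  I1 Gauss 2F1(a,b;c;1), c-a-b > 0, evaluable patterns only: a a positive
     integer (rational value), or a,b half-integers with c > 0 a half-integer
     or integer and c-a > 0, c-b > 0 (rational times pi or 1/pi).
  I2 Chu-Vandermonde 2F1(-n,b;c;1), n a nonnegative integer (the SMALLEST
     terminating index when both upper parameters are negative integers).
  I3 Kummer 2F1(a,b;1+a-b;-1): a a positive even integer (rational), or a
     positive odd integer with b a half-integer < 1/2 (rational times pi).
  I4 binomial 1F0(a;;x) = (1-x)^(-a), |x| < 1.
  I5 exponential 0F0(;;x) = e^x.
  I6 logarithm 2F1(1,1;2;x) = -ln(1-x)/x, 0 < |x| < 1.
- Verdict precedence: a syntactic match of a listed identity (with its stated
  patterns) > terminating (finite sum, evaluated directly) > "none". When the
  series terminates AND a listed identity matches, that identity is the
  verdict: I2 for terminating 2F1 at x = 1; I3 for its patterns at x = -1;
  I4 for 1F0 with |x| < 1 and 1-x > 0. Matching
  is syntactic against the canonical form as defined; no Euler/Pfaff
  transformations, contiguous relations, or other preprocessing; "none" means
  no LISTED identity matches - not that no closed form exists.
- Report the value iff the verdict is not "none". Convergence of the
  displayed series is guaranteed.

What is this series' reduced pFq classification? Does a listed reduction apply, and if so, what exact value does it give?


Classification (C = -\frac{2}{7}): 0F0 with upper {-}, lower {-}, argument x = 1. Verdict at x = 1: exponential (I5) matches (the 0F0 exponential series at x = 1). Hence: \left(-\frac{2}{7}\right) \cdot e^{1}.

Key step: x = 1 and the product of the first k integers (prefactor -2/7) is k!.
Adjacent-term ratio: r(k) = 1 * 1 / [(k+1)] ; factor over Q: parameters, x = 1, and C = -\frac{2}{7}.


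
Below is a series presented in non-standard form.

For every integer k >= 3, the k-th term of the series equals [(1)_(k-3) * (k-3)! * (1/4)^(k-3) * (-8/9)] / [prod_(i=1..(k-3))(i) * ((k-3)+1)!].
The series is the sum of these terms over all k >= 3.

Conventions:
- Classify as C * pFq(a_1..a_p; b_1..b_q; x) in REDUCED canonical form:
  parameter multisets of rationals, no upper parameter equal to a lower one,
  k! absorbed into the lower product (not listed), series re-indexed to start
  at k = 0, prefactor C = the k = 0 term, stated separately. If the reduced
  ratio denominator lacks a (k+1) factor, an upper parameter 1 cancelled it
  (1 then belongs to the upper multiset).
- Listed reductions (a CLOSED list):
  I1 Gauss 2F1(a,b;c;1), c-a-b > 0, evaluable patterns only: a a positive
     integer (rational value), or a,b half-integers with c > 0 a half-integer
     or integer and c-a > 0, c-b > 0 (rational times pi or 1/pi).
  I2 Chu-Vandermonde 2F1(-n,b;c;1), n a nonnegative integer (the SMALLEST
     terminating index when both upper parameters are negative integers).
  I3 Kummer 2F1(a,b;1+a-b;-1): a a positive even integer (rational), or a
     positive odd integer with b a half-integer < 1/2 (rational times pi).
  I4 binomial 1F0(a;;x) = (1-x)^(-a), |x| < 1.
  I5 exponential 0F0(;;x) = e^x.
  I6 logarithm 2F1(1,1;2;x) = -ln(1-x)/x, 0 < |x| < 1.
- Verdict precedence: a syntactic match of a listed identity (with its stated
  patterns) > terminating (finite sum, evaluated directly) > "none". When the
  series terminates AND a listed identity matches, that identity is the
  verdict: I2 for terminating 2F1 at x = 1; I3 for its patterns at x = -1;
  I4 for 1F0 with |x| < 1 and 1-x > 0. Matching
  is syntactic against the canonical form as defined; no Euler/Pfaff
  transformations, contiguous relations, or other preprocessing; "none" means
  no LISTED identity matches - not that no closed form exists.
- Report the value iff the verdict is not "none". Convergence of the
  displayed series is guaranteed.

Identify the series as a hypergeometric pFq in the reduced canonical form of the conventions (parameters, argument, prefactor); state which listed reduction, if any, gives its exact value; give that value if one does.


This is -8/9 * 2F1(1, 1; 2; 1/4) in reduced canonical form. Verdict: the logarithmic series (I6) applies (the logarithm: parameters (1,1;2), x = 1/4). Hence: (32/9) * ln(3/4).

Key observation: x = (1/4) and the denominator's factorial ratio (prefactor -8/9) is a lower Pochhammer.
Consecutive-term ratio: r(k) = (1/4) * (k+1) (k+1) / [(k+2) (k+1)] - poly over poly, x = (1/4) from leading terms; C = -8/9 at k = 0.


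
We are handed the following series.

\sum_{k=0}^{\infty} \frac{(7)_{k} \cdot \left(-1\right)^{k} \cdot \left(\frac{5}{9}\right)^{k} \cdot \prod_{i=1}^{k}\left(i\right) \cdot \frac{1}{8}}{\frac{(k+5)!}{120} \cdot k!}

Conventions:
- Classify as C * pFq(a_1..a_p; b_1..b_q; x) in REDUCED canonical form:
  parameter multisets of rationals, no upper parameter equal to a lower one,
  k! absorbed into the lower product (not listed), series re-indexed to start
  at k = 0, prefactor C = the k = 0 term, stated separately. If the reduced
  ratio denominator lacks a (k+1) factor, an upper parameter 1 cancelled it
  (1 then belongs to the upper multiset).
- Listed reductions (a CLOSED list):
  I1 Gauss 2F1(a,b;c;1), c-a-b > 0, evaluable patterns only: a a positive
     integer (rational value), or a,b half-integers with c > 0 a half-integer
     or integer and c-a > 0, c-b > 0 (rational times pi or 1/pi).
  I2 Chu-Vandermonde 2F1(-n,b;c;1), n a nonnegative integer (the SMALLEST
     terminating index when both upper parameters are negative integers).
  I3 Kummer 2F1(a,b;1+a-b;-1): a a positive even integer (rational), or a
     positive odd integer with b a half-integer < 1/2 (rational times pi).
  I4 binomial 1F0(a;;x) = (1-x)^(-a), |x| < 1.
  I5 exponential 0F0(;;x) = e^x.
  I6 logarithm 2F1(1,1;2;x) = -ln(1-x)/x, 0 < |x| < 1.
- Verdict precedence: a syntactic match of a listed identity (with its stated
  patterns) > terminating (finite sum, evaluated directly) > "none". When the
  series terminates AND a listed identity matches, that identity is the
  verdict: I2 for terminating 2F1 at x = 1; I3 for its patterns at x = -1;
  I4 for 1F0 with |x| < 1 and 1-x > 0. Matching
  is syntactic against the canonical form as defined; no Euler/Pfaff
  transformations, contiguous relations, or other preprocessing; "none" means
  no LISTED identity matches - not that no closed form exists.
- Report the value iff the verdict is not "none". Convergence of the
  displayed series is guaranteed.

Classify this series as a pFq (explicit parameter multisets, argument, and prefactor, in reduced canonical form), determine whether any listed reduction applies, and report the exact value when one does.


Classification (C = \frac{1}{8}): 2F1 with upper {1, 7}, lower {6}, argument x = -\frac{5}{9}. Verdict: none (x = -\frac{5}{9}): each listed identity misses the multisets {1, 7} ; {6}.

Structural cue: t_0 = \frac{1}{8} here, and the (-1)^k factor (C = 1/8) folds into the argument's sign.
Consecutive-term ratio: r(k) = -\frac{5}{9} * (k+1) (k+7) / [(k+6) (k+1)] - rational; roots negated = parameters, x = -\frac{5}{9}, C = \frac{1}{8}.


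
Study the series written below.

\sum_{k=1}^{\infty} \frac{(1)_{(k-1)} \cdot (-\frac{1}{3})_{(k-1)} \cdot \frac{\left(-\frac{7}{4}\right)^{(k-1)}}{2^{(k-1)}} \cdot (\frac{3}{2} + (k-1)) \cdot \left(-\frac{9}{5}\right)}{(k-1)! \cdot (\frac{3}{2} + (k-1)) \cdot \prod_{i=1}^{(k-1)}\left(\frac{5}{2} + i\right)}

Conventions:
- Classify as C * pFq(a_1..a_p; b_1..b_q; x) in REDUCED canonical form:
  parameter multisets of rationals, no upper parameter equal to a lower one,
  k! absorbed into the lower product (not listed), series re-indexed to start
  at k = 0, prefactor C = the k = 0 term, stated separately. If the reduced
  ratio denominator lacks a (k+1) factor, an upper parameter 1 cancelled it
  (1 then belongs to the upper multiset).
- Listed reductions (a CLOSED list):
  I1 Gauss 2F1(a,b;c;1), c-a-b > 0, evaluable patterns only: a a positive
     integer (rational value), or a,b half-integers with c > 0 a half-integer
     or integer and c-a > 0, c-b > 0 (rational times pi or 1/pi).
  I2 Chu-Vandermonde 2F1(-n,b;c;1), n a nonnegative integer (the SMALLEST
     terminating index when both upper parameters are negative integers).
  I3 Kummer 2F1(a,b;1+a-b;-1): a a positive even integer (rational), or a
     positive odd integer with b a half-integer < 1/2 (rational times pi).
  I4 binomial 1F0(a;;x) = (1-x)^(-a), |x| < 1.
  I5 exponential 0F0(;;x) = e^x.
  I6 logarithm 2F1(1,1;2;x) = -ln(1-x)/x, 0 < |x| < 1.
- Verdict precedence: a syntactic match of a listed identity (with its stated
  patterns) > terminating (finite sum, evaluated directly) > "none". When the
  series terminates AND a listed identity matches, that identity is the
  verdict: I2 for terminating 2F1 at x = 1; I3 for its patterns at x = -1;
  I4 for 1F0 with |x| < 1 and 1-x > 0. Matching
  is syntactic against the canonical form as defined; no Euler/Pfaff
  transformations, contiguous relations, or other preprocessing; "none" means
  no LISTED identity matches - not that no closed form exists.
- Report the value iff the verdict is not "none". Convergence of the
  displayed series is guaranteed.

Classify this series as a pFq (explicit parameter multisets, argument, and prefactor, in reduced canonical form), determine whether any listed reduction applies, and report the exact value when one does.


x = -\frac{7}{8} here; the reduced form reads 2F1, upper {-\frac{1}{3}, 1}, lower {\frac{7}{2}}, C = -\frac{9}{5}. Verdict: none - this 2F1 at x = -\frac{7}{8} matches no listed pattern, and upper {-\frac{1}{3}, 1} holds no stopper.

Key step: x = -\frac{7}{8} and the factor k + 3/2 cancels (top and bottom), leaving prefactor -9/5.
Ratio: r(k) = -\frac{7}{8} * (k-\frac{1}{3}) (k+1) / [(k+\frac{7}{2}) (k+1)] - rational in k, leading ratio -\frac{7}{8}; with t_0 = -\frac{9}{5}, classification follows.


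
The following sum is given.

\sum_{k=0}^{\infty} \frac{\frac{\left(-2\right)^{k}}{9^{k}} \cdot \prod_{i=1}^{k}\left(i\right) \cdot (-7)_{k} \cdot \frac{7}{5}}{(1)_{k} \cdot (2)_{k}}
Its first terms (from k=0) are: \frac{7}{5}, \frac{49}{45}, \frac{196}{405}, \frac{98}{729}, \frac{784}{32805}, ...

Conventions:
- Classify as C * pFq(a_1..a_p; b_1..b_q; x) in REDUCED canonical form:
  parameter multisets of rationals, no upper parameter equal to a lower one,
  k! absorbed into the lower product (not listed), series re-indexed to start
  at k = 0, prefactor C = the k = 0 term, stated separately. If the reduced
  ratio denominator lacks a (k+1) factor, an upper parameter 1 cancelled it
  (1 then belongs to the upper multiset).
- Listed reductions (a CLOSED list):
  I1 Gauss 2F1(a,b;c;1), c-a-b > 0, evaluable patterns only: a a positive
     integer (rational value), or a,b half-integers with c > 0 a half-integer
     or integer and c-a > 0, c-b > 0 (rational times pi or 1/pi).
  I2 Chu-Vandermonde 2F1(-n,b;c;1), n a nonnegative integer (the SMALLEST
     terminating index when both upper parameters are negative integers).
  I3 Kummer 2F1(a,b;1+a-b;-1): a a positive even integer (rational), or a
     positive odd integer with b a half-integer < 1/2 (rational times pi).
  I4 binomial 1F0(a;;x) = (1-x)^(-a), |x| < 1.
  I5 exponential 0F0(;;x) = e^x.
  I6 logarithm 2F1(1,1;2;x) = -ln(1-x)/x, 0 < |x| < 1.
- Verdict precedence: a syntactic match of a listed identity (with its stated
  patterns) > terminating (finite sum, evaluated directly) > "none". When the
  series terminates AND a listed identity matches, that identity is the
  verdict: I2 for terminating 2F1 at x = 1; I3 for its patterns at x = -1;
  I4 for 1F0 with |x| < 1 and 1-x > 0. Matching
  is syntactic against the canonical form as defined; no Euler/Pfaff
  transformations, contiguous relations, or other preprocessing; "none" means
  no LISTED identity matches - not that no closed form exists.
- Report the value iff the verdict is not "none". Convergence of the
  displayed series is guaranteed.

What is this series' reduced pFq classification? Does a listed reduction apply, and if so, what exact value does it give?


The tell: t_0 being \frac{7}{5}, the running product (prefactor 7/5) telescopes to a rising factorial.
Adjacent-term ratio: r(k) = -\frac{2}{9} * (k-7) (k+1) / [(k+2) (k+1)] ; factor over Q: parameters, x = -\frac{2}{9}, and C = \frac{7}{5}.

With C = \frac{7}{5}: the canonical form is 2F1(-7, 1; 2; -\frac{2}{9}). Verdict: terminating. With -7 upstairs the series is a 8-term polynomial sum; evaluated term by term. Its exact value is \frac{14989814}{4782969}.


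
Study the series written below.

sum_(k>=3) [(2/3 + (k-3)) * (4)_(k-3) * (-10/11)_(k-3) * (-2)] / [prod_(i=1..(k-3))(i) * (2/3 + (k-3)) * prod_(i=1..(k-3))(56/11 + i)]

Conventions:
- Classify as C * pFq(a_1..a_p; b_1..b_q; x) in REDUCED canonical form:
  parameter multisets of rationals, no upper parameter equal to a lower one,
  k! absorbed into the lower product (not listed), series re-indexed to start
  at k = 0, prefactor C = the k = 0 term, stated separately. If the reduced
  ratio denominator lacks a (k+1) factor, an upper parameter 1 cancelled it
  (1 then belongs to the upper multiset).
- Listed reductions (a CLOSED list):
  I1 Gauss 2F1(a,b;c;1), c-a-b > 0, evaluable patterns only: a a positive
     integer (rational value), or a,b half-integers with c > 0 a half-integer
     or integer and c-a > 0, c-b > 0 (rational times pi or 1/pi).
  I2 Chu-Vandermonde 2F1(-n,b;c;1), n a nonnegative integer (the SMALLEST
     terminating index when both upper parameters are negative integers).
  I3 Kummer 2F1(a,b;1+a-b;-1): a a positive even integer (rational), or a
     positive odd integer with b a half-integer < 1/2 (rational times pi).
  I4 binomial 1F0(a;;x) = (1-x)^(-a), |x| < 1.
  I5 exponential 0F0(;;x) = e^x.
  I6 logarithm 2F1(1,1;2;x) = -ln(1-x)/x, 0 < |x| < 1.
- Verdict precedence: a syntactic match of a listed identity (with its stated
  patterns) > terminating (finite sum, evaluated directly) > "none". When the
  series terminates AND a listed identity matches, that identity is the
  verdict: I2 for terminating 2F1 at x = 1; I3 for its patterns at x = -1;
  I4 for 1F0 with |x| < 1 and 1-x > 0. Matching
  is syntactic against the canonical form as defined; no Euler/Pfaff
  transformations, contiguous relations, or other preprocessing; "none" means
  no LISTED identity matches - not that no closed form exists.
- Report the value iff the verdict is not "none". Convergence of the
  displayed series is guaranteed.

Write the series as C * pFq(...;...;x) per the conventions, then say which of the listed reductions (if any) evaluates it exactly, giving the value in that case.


Reduced: x = 1, 2F1, upper = {-10/11, 4}, lower = {67/11}, C = -2. Verdict: Gauss's theorem (I1) matches (x = 1: the Gamma ratio telescopes since c-a-b = 3 > 0 and a = 4 in Z>0). Exact value: -10948/14641.

Structural cue: from the first term -2: the product of the first k integers (prefactor -2) is k!.
Consecutive-term ratio: r(k) = 1 * (k-10/11) (k+4) / [(k+67/11) (k+1)] - rational in k, leading ratio 1; with t_0 = -2, classification follows.


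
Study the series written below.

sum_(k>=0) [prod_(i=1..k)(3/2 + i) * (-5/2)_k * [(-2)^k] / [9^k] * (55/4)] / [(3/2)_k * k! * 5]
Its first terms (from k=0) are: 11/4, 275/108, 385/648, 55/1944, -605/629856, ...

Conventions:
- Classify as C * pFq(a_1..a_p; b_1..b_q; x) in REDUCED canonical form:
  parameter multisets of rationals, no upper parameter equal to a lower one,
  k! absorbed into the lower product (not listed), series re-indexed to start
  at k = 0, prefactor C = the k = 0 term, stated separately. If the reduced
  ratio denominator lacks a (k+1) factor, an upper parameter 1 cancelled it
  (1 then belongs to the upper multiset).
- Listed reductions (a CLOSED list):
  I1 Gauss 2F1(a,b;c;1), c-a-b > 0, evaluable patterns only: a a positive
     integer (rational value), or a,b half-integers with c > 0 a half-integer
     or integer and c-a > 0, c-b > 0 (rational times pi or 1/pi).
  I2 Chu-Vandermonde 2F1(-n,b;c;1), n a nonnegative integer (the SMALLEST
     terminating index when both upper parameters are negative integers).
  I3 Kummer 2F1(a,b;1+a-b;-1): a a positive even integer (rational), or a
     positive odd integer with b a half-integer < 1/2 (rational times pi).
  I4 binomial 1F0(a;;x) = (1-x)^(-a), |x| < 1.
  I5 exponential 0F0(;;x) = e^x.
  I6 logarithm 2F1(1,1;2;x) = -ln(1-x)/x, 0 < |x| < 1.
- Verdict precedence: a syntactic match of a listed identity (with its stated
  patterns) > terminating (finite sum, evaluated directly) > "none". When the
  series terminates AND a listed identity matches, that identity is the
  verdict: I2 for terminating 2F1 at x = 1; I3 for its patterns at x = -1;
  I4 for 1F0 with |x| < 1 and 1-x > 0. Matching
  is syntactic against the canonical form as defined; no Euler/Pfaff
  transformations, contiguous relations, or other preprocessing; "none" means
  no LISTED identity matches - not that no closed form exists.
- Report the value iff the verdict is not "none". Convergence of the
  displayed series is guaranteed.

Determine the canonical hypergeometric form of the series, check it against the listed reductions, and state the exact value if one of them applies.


Classification (C = 11/4): 2F1 with upper {-5/2, 5/2}, lower {3/2}, argument x = -2/9. Verdict: none here - no I1-I6 shape fits x = -2/9 with lower {3/2}.

First insight: t_0 = 11/4 here, and the two geometric factors (C = 11/4, x = -2/9) combine into one argument.
Ratio: r(k) = (-2/9) * (k-5/2) (k+5/2) / [(k+3/2) (k+1)] - poly over poly, x = (-2/9) from leading terms; C = 11/4 at k = 0.


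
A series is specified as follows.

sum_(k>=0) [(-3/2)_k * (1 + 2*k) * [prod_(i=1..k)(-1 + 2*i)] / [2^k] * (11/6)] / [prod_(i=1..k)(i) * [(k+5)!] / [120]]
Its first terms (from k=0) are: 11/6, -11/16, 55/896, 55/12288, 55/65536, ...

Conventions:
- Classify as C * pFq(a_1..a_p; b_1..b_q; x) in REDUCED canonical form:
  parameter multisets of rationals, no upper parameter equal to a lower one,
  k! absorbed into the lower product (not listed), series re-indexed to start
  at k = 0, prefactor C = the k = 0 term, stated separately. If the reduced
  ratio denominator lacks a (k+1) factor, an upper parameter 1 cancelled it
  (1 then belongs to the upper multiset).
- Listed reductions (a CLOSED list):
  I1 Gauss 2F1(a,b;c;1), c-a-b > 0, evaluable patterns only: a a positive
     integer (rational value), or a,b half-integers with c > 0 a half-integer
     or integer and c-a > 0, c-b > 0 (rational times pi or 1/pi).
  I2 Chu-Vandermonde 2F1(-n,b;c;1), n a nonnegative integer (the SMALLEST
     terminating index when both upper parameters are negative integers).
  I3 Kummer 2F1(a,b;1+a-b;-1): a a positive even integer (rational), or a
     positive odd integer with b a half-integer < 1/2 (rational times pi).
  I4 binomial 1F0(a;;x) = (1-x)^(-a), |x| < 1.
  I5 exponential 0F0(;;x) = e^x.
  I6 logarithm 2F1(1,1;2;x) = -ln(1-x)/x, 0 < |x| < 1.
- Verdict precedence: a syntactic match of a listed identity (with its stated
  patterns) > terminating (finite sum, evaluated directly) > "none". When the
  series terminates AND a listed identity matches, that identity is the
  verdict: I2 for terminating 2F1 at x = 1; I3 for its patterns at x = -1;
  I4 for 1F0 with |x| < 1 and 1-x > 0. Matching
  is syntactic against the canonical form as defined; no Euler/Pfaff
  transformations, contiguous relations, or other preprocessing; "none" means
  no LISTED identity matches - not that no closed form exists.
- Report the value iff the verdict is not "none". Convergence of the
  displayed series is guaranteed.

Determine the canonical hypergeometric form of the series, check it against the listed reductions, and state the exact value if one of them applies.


Key observation: x = 1 and the (2k+1) factor (C = 11/6, x = 1) shifts (1/2)_k to (3/2)_k.
Ratio: r(k) = 1 * (k-3/2) (k+3/2) / [(k+6) (k+1)] ; factor over Q: parameters, x = 1, and C = 11/6.

At argument 1: a 2F1 with upper {-3/2, 3/2}, lower {6}, scaled by C = 11/6. Verdict (x = 1): Gauss (I1, half-integer pattern) applies (x = 1; upper {-3/2, 3/2} half-integers, c = 6 in the evaluable pattern). Hence: (65536/17199) / pi.


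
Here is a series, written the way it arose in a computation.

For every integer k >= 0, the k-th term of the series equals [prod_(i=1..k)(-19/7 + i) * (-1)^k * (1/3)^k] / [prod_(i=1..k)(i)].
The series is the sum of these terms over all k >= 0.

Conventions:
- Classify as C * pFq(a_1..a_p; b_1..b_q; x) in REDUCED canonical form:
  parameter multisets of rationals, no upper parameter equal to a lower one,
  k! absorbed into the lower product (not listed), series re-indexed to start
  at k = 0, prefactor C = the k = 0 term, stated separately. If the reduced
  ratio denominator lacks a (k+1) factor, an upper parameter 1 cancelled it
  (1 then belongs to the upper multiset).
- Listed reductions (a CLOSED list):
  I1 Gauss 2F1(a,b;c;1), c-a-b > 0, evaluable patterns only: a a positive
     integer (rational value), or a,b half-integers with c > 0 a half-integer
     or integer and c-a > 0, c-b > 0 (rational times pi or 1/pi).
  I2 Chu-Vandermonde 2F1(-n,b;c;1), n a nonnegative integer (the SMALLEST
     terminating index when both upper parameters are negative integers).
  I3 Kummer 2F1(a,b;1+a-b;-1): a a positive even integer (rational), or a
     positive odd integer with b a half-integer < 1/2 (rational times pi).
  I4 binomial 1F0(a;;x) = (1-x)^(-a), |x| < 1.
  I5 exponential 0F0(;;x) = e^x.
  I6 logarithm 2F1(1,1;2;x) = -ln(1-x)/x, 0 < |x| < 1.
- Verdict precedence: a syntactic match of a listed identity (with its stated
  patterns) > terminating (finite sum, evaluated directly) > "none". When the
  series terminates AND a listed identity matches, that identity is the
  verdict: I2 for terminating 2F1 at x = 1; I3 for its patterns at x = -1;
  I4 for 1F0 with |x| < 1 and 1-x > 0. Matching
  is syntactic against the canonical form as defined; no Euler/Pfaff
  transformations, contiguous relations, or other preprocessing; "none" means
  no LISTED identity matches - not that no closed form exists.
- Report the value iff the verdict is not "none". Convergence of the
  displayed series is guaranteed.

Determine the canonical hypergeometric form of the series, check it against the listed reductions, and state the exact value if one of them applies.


The series (x = -1/3) is 1F0: upper {-12/7}, lower {-}, prefactor 1. Verdict at x = -1/3: binomial (I4) matches (the 1F0 binomial series: exponent 12/7, x = -1/3). Sum: (4/3)^(12/7).

The tell: t_0 being 1, the product of the first k integers (C = 1, x = -1/3) is k!.
Term ratio: r(k) = (-1/3) * (k-12/7) / [(k+1)] - poly over poly, x = (-1/3) from leading terms; C = 1 at k = 0.


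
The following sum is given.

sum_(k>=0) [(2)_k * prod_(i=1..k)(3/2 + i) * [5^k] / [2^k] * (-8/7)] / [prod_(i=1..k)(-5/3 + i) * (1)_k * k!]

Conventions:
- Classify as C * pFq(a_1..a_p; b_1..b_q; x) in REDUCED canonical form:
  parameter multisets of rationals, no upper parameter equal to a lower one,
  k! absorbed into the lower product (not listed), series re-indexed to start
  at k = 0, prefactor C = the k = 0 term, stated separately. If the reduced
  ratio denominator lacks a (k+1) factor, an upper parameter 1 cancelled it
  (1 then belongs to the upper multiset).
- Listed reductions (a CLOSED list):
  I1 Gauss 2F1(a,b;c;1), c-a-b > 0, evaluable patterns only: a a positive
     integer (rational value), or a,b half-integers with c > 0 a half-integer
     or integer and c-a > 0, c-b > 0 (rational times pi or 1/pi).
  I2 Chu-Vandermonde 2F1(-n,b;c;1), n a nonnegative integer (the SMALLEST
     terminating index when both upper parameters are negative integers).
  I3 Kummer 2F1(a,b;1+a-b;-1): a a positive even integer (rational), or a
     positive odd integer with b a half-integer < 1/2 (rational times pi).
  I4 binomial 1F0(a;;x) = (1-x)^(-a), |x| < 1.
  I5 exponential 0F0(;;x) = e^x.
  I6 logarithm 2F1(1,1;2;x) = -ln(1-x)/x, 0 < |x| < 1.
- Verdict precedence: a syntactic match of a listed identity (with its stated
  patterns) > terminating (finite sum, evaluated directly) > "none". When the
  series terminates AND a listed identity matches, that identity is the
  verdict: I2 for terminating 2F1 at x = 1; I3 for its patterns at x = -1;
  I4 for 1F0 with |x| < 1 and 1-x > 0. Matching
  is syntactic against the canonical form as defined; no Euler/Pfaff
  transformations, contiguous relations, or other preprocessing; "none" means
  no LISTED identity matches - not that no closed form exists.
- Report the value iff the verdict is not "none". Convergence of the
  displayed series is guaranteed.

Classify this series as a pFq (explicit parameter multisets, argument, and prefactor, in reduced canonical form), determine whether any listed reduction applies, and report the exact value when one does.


Classification (C = -8/7): 2F2 with upper {2, 5/2}, lower {-2/3, 1}, argument x = 5/2. Verdict: no listed reduction: x = 5/2 and upper {2, 5/2} fail every I1-I6 pattern.

First insight: t_0 = -8/7 here, and the two geometric factors (C = -8/7) combine into one argument.
Step ratio: r(k) = (5/2) * (k+2) (k+5/2) / [(k-2/3) (k+1) (k+1)] ; factor over Q: parameters, x = (5/2), and C = -8/7.


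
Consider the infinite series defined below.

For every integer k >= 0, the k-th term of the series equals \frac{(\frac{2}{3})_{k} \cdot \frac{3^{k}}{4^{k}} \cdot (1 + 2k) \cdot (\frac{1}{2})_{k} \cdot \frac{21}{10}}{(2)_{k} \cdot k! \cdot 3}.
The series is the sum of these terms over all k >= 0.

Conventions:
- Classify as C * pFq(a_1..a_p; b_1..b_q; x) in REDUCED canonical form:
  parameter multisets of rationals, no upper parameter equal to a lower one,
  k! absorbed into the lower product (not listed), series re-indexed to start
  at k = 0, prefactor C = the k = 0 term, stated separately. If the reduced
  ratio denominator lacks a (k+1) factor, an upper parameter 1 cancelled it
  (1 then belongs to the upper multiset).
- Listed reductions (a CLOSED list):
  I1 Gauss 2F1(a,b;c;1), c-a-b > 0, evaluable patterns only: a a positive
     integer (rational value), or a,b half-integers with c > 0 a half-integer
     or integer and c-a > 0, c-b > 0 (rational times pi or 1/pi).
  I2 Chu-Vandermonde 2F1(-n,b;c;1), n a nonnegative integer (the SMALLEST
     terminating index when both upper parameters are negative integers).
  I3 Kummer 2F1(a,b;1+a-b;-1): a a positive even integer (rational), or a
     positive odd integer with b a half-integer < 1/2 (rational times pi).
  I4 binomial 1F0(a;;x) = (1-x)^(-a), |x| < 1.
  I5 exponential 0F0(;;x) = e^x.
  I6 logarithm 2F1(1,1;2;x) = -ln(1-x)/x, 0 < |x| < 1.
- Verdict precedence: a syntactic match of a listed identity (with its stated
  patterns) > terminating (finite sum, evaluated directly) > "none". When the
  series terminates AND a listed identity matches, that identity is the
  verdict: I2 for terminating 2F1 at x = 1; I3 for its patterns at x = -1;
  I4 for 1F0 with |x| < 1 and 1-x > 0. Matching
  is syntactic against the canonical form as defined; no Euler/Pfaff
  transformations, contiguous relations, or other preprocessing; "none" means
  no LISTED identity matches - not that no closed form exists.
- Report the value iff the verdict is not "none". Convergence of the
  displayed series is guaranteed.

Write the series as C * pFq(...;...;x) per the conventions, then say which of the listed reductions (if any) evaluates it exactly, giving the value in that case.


Classification (C = \frac{7}{10}): 2F1 with upper {\frac{2}{3}, \frac{3}{2}}, lower {2}, argument x = \frac{3}{4}. Verdict: none (x = \frac{3}{4}): each listed identity misses the multisets {\frac{2}{3}, \frac{3}{2}} ; {2}.

The tell: from the first term \frac{7}{10}: the (2k+1) factor (C = 7/10, x = 3/4) shifts (1/2)_k to (3/2)_k.
Step ratio: r(k) = \frac{3}{4} * (k+\frac{2}{3}) (k+\frac{3}{2}) / [(k+2) (k+1)] - rational in k, leading ratio \frac{3}{4}; with t_0 = \frac{7}{10}, classification follows.


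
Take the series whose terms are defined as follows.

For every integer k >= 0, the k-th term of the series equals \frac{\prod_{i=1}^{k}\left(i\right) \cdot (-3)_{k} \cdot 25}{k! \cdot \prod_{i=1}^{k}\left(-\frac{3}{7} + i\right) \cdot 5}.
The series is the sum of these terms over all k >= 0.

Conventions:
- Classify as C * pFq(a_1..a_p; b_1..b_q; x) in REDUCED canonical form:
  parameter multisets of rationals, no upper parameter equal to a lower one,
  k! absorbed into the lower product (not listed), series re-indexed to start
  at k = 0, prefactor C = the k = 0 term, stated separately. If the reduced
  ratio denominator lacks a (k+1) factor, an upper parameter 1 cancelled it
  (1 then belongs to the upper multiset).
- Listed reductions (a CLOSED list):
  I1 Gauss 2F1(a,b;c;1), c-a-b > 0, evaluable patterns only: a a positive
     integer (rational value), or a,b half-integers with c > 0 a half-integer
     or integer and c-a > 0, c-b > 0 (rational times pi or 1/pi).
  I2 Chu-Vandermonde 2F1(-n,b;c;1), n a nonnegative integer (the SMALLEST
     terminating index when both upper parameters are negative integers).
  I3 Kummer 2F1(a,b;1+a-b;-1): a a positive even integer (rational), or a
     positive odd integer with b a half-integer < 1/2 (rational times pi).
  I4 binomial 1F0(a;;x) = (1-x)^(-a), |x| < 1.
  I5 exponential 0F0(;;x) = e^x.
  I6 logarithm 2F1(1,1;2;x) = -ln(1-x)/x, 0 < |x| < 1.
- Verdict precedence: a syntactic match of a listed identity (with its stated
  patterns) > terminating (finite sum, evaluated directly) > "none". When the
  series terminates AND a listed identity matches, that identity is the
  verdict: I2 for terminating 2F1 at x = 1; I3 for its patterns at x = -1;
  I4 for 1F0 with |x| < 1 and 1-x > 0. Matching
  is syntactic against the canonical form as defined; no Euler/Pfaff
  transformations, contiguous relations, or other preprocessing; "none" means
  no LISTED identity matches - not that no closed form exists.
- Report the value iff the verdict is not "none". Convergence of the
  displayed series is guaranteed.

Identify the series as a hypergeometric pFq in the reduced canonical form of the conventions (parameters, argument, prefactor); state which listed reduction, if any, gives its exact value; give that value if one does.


The series (x = 1) is 2F1: upper {-3, 1}, lower {\frac{4}{7}}, prefactor 5. Verdict: this is Chu-Vandermonde (I2) (terminating 2F1 at x = 1 with n = 3, b = 1, c = \frac{4}{7}). Exact value: -\frac{5}{6}.

Key step: x = 1 and the constant factors (C = 5, x = 1) combine into one prefactor.
Term ratio: r(k) = 1 * (k-3) (k+1) / [(k+\frac{4}{7}) (k+1)] - poly over poly, x = 1 from leading terms; C = 5 at k = 0.


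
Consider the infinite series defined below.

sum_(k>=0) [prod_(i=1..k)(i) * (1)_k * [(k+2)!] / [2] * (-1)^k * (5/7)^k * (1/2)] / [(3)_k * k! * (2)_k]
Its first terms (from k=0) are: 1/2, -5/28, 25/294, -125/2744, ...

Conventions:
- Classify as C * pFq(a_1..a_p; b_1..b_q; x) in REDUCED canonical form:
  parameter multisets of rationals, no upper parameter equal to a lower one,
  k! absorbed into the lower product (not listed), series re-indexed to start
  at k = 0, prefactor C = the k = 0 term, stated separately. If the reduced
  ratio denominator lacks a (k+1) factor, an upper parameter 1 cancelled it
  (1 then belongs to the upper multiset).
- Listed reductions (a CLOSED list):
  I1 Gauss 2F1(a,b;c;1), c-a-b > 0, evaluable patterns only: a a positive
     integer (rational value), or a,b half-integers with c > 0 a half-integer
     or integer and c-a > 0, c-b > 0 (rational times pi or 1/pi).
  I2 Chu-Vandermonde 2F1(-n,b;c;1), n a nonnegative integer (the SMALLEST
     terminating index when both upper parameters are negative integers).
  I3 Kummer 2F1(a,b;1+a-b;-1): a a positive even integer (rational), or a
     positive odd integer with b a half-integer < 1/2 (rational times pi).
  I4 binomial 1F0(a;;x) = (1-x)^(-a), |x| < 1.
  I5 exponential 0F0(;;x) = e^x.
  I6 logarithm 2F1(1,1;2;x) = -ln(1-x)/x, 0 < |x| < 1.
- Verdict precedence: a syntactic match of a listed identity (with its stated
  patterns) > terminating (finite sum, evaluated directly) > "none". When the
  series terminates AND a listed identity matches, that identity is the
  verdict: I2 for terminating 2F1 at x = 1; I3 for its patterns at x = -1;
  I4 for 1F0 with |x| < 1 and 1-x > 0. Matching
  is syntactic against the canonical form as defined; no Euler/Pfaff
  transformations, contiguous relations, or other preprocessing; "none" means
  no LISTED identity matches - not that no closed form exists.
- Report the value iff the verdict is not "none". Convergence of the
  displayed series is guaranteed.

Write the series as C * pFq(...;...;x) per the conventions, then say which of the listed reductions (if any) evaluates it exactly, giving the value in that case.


With C = 1/2: the canonical form is 2F1(1, 1; 2; -5/7). Verdict: logarithm (I6) matches (the logarithm: parameters (1,1;2), x = -5/7). Value: (7/10) * ln(12/7).

The tell: t_0 = 1/2 here, and the (-1)^k factor (prefactor 1/2) folds into the argument's sign.
Consecutive-term ratio: r(k) = (-5/7) * (k+1) (k+1) / [(k+2) (k+1)] - rational in k. x = (-5/7); t_0 = 1/2; negate the roots.


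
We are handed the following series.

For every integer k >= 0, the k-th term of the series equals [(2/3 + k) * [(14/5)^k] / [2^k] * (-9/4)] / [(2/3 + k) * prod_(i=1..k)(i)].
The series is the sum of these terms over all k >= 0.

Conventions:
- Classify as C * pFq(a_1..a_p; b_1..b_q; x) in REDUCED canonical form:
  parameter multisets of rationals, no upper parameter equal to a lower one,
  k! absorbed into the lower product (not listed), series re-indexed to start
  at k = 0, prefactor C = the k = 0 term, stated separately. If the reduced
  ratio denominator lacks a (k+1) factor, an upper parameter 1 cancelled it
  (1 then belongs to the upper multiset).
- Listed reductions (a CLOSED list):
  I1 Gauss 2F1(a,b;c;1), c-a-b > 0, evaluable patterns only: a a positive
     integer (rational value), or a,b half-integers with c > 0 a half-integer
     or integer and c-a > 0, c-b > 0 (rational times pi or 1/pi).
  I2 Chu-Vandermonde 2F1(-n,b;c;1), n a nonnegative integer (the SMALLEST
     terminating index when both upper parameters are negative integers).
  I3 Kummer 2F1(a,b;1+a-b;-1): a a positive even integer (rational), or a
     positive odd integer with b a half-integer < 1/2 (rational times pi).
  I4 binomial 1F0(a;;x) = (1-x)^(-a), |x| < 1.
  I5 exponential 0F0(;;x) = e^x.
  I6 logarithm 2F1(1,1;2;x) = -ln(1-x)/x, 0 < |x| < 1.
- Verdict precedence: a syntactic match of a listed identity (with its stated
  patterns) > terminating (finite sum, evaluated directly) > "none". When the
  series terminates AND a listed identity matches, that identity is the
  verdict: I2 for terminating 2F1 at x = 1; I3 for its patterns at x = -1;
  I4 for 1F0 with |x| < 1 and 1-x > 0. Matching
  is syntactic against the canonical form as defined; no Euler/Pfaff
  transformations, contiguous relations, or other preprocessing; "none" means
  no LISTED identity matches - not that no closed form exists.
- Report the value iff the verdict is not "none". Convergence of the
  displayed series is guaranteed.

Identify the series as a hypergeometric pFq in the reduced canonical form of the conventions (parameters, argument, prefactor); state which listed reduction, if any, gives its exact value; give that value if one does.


Reduced: x = 7/5, 0F0, upper = {-}, lower = {-}, C = -9/4. Verdict at x = 7/5: exponential (I5) matches (the 0F0 exponential series at x = 7/5). Hence: (-9/4) * e^(7/5).

Structural cue: with t_0 = -9/4, the factor k + 2/3 cancels (top and bottom), leaving C = -9/4, x = 7/5.
Term ratio: r(k) = (7/5) * 1 / [(k+1)] - rational; roots negated = parameters, x = (7/5), C = -9/4.


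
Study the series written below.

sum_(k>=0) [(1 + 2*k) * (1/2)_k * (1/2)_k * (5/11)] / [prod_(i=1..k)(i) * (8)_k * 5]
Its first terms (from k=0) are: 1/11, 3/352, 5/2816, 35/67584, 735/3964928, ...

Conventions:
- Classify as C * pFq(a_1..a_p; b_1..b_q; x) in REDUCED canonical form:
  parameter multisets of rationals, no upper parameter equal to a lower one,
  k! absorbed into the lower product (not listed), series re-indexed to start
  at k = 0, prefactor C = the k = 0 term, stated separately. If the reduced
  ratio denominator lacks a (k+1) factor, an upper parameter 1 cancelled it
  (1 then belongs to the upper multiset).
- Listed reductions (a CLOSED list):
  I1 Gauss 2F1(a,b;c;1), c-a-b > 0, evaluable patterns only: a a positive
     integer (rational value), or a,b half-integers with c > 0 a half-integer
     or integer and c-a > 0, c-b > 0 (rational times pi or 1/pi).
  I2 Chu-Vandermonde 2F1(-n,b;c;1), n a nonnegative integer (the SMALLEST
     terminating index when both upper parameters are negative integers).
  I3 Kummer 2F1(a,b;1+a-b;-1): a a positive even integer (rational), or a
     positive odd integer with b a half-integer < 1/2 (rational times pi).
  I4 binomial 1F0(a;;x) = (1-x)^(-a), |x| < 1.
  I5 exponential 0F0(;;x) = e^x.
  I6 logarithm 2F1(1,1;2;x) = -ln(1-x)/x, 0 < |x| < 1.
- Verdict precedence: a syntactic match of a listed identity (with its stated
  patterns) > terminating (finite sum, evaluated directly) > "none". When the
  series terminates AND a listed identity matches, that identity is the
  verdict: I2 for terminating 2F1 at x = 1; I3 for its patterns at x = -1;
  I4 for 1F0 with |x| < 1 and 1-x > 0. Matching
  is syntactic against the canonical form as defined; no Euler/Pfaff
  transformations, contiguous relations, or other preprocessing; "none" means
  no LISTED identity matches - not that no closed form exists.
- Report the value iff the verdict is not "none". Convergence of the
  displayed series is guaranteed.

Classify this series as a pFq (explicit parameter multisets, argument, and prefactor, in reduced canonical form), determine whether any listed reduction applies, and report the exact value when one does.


Classification (C = 1/11): 2F1 with upper {1/2, 3/2}, lower {8}, argument x = 1. Verdict at x = 1: Gauss (I1, half-integer pattern) matches (x = 1; upper {1/2, 3/2} half-integers, c = 8 in the evaluable pattern). Value: (1048576/3270267) / pi.

First insight: from the first term 1/11: the product of the first k integers (C = 1/11) is k!.
Term ratio: r(k) = 1 * (k+1/2) (k+3/2) / [(k+8) (k+1)] - poly over poly, x = 1 from leading terms; C = 1/11 at k = 0.
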